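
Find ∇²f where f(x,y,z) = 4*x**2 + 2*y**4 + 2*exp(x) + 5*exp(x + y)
24*y**2 + 2*exp(x) + 10*exp(x + y) + 8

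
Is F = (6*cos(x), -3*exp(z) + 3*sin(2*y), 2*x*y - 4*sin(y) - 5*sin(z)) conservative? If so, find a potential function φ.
No, ∇×F = (2*x + 3*exp(z) - 4*cos(y), -2*y, 0) ≠ 0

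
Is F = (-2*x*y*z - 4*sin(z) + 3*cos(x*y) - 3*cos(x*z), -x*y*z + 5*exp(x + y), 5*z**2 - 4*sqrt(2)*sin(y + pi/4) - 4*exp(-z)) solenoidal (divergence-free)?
No, ∇·F = -x*z - 2*y*z - 3*y*sin(x*y) + 3*z*sin(x*z) + 10*z + 5*exp(x + y) + 4*exp(-z)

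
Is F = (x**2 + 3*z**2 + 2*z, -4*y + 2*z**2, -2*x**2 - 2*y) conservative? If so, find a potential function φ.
No, ∇×F = (-4*z - 2, 4*x + 6*z + 2, 0) ≠ 0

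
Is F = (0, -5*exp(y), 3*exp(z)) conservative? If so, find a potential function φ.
Yes, F is conservative. φ = -5*exp(y) + 3*exp(z)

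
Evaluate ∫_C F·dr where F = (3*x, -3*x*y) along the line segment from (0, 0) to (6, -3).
0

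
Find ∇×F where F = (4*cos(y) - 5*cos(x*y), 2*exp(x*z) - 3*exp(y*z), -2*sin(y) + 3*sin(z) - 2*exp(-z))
(-2*x*exp(x*z) + 3*y*exp(y*z) - 2*cos(y), 0, -5*x*sin(x*y) + 2*z*exp(x*z) + 4*sin(y))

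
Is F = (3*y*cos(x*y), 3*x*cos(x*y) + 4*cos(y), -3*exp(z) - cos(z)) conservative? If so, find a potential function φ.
Yes, F is conservative. φ = -3*exp(z) + 4*sin(y) - sin(z) + 3*sin(x*y)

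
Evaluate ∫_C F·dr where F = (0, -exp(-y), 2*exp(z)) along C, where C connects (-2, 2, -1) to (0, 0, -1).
1 - exp(-2)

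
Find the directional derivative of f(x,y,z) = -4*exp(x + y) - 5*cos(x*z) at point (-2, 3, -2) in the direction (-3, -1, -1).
8*sqrt(11)*(5*sin(4) + 2*E)/11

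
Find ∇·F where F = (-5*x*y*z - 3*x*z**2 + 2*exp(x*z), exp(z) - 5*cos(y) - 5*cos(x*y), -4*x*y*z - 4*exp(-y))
-4*x*y + 5*x*sin(x*y) - 5*y*z - 3*z**2 + 2*z*exp(x*z) + 5*sin(y)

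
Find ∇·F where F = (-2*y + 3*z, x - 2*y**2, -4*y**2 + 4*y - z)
-4*y - 1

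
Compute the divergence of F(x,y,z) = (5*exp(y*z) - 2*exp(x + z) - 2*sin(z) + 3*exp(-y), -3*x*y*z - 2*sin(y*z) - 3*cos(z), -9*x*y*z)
-9*x*y - 3*x*z - 2*z*cos(y*z) - 2*exp(x + z)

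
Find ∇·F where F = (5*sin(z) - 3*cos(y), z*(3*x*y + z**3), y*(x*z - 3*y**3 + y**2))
x*(y + 3*z)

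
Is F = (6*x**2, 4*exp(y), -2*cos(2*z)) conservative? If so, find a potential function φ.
Yes, F is conservative. φ = 2*x**3 + 4*exp(y) - sin(2*z)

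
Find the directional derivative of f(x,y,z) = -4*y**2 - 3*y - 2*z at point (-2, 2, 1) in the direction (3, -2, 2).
2*sqrt(17)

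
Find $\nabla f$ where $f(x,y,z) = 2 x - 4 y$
(2, -4, 0)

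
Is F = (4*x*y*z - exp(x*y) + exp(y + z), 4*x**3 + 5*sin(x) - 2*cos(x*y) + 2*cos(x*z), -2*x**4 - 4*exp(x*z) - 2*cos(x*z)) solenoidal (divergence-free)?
No, ∇·F = -4*x*exp(x*z) + 2*x*sin(x*y) + 2*x*sin(x*z) + 4*y*z - y*exp(x*y)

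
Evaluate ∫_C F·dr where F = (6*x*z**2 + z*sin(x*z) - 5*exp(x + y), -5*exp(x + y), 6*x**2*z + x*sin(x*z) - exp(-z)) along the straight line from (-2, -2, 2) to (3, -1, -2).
-4*exp(2) - cos(6) + cos(4) - exp(-2) + 5*exp(-4) + 60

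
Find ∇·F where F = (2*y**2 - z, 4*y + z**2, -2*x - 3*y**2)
4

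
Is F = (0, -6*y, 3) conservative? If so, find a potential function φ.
Yes, F is conservative. φ = -3*y**2 + 3*z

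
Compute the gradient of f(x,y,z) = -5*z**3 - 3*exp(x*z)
(-3*z*exp(x*z), 0, -3*x*exp(x*z) - 15*z**2)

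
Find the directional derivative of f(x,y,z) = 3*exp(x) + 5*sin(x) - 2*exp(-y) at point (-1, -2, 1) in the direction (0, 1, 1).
sqrt(2)*exp(2)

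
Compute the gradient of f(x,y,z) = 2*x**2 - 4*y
(4*x, -4, 0)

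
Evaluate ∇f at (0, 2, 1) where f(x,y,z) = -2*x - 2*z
(-2, 0, -2)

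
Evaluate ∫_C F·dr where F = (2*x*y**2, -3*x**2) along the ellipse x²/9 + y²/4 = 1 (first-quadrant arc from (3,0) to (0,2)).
-54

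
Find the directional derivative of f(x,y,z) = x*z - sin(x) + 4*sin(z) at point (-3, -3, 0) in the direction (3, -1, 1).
sqrt(11)*(1 - 3*cos(3))/11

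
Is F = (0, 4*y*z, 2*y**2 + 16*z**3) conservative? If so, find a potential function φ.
Yes, F is conservative. φ = 2*z*(y**2 + 2*z**3)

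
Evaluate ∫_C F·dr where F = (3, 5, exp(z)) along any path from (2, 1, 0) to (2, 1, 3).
-1 + exp(3)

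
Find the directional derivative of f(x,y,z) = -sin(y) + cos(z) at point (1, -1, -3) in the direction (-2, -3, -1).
sqrt(14)*(-sin(3) + 3*cos(1))/14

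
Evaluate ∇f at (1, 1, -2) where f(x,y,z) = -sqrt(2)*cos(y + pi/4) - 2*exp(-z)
(0, sqrt(2)*sin(pi/4 + 1), 2*exp(2))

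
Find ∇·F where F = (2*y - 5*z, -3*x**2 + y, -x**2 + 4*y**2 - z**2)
1 - 2*z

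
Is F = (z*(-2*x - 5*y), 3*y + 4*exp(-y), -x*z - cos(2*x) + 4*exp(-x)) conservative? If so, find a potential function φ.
No, ∇×F = (0, -2*x - 5*y + z - 2*sin(2*x) + 4*exp(-x), 5*z) ≠ 0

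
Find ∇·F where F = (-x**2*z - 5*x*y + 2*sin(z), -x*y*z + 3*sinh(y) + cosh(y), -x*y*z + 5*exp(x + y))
-x*y - 3*x*z - 5*y + sinh(y) + 3*cosh(y)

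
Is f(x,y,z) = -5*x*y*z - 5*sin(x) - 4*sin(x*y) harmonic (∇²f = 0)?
No, ∇²f = 4*x**2*sin(x*y) + 4*y**2*sin(x*y) + 5*sin(x)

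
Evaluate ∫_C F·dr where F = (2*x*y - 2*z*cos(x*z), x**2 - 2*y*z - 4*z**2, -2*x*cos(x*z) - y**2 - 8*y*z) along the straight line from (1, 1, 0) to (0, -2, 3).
59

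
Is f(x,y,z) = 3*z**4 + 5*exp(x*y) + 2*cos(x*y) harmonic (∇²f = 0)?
No, ∇²f = x**2*(5*exp(x*y) - 2*cos(x*y)) + y**2*(5*exp(x*y) - 2*cos(x*y)) + 36*z**2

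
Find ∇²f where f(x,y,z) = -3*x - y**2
-2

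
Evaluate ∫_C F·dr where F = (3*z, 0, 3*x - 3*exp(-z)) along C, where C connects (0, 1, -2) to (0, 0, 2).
-6*sinh(2)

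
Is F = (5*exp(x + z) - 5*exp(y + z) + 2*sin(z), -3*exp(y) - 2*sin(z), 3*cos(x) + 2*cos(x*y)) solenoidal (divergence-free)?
No, ∇·F = -3*exp(y) + 5*exp(x + z)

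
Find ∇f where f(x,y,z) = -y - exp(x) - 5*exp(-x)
(-exp(x) + 5*exp(-x), -1, 0)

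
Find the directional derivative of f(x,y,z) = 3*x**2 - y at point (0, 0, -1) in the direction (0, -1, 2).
sqrt(5)/5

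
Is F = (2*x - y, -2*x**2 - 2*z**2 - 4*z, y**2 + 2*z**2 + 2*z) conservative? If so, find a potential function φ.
No, ∇×F = (2*y + 4*z + 4, 0, 1 - 4*x) ≠ 0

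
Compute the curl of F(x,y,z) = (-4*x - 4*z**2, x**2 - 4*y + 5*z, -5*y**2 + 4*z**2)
(-10*y - 5, -8*z, 2*x)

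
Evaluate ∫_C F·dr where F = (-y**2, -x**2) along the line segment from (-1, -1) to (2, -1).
-3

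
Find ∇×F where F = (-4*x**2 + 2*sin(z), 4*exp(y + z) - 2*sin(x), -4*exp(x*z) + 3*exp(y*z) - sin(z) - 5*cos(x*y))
(5*x*sin(x*y) + 3*z*exp(y*z) - 4*exp(y + z), -5*y*sin(x*y) + 4*z*exp(x*z) + 2*cos(z), -2*cos(x))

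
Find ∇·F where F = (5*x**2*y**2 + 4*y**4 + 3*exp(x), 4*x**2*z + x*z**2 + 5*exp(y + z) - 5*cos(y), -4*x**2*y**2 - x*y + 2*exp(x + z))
10*x*y**2 + 3*exp(x) + 2*exp(x + z) + 5*exp(y + z) + 5*sin(y)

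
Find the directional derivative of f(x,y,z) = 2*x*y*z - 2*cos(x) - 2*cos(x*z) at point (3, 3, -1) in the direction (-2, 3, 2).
10*sqrt(17)*(3 - 2*sin(3))/17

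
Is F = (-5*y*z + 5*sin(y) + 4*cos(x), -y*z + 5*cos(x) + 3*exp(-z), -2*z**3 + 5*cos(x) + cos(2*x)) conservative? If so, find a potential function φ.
No, ∇×F = (y + 3*exp(-z), -5*y + 5*sin(x) + 2*sin(2*x), 5*z - 5*sin(x) - 5*cos(y)) ≠ 0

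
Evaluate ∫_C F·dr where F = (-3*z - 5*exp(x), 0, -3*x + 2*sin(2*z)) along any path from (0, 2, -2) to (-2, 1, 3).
-cos(6) - 5*exp(-2) + cos(4) + 23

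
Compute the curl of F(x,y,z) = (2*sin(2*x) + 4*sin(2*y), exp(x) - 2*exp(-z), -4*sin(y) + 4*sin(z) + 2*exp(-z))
(-4*cos(y) - 2*exp(-z), 0, exp(x) - 8*cos(2*y))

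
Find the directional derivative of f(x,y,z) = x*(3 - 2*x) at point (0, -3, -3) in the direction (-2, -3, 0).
-6*sqrt(13)/13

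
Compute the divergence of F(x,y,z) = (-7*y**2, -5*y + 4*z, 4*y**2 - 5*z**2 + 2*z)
-10*z - 3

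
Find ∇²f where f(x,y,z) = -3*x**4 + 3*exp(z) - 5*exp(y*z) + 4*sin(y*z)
-36*x**2 - 5*y**2*exp(y*z) - 4*y**2*sin(y*z) - z**2*(5*exp(y*z) + 4*sin(y*z)) + 3*exp(z)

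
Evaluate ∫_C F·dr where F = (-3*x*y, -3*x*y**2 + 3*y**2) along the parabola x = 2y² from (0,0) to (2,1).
-5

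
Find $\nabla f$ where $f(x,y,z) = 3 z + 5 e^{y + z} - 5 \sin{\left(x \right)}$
(-5*cos(x), 5*exp(y + z), 5*exp(y + z) + 3)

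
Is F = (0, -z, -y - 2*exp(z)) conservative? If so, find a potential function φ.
Yes, F is conservative. φ = -y*z - 2*exp(z)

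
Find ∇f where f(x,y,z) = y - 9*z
(0, 1, -9)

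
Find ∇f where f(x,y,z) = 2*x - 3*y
(2, -3, 0)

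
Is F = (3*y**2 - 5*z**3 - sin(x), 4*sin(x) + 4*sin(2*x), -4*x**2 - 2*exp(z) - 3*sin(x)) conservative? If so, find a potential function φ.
No, ∇×F = (0, 8*x - 15*z**2 + 3*cos(x), -6*y + 4*cos(x) + 8*cos(2*x)) ≠ 0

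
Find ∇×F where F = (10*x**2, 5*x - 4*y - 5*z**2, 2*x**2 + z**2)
(10*z, -4*x, 5)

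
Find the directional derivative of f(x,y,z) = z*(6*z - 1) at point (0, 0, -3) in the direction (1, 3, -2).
37*sqrt(14)/7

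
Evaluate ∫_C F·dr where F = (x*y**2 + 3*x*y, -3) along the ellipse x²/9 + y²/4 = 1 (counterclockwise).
0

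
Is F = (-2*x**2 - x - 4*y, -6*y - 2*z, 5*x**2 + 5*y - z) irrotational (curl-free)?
No, ∇×F = (7, -10*x, 4)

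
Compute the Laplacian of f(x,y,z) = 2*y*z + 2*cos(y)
-2*cos(y)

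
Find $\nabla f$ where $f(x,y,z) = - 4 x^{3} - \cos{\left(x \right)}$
(-12*x**2 + sin(x), 0, 0)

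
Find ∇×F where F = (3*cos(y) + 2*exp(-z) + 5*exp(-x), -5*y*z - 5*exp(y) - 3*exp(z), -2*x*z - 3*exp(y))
(5*y - 3*exp(y) + 3*exp(z), 2*z - 2*exp(-z), 3*sin(y))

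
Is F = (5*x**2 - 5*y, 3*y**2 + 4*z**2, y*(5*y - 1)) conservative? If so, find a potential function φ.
No, ∇×F = (10*y - 8*z - 1, 0, 5) ≠ 0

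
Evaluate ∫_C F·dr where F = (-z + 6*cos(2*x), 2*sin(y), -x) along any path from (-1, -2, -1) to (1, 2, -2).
3 + 6*sin(2)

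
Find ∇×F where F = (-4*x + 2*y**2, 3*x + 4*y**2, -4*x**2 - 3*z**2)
(0, 8*x, 3 - 4*y)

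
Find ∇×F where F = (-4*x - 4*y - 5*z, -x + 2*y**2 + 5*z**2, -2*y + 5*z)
(-10*z - 2, -5, 3)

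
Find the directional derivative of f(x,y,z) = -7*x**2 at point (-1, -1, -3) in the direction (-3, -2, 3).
-21*sqrt(22)/11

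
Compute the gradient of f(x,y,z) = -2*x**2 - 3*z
(-4*x, 0, -3)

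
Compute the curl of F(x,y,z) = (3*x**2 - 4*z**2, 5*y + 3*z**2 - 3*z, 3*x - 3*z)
(3 - 6*z, -8*z - 3, 0)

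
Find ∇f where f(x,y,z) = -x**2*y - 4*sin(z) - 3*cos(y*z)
(-2*x*y, -x**2 + 3*z*sin(y*z), 3*y*sin(y*z) - 4*cos(z))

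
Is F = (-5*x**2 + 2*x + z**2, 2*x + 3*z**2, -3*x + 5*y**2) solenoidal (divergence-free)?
No, ∇·F = 2 - 10*x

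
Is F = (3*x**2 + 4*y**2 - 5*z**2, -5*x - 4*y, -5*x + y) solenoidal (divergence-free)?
No, ∇·F = 6*x - 4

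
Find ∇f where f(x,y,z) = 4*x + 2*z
(4, 0, 2)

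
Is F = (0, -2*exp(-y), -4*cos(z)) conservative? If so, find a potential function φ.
Yes, F is conservative. φ = -4*sin(z) + 2*exp(-y)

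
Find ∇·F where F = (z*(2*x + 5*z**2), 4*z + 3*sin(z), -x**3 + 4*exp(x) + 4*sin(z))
2*z + 4*cos(z)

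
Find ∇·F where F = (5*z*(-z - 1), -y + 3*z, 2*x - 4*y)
-1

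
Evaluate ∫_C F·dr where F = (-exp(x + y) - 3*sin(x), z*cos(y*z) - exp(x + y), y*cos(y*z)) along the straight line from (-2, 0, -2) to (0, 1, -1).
-E - sin(1) + exp(-2) - 3*cos(2) + 3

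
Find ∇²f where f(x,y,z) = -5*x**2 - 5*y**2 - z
-20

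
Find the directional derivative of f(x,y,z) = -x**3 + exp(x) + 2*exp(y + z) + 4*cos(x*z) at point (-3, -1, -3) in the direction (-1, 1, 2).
sqrt(6)*(-E + 6 + 12*exp(4)*sin(9) + 27*exp(4))*exp(-4)/6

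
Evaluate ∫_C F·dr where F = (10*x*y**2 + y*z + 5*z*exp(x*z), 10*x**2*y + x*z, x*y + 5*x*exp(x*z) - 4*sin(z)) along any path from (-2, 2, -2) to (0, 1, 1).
-5*exp(4) - 83 - 4*cos(2) + 4*cos(1)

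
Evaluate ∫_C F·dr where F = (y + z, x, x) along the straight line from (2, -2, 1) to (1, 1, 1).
4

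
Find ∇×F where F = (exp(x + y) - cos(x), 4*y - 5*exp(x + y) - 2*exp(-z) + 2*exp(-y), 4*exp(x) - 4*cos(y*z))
(4*z*sin(y*z) - 2*exp(-z), -4*exp(x), -6*exp(x + y))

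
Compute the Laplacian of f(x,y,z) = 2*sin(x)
-2*sin(x)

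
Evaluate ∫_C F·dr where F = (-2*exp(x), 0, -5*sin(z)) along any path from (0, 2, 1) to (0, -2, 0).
5 - 5*cos(1)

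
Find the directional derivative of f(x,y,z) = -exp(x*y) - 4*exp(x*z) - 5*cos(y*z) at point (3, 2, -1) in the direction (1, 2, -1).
2*sqrt(6)*(-2*exp(9) + 4 + 5*exp(3)*sin(2))*exp(-3)/3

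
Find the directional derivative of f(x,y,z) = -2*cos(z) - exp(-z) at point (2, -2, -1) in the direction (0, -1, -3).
3*sqrt(10)*(-E + 2*sin(1))/10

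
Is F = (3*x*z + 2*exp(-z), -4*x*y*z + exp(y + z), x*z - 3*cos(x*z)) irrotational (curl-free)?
No, ∇×F = (4*x*y - exp(y + z), 3*x - 3*z*sin(x*z) - z - 2*exp(-z), -4*y*z)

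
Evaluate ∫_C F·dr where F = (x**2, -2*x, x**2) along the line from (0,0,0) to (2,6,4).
-4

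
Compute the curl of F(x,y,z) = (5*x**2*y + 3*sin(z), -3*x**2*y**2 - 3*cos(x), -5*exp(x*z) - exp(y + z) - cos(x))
(-exp(y + z), 5*z*exp(x*z) - sin(x) + 3*cos(z), -5*x**2 - 6*x*y**2 + 3*sin(x))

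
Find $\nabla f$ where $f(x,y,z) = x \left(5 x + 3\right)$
(10*x + 3, 0, 0)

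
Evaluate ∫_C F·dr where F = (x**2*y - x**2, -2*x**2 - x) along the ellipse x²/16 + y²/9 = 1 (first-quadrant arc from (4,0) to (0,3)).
-15*pi - 128/3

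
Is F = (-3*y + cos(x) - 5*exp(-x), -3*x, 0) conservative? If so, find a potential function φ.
Yes, F is conservative. φ = -3*x*y + sin(x) + 5*exp(-x)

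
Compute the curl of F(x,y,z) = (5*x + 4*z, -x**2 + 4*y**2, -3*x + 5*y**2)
(10*y, 7, -2*x)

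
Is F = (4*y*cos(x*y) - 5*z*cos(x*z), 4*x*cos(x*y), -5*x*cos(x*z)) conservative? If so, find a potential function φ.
Yes, F is conservative. φ = 4*sin(x*y) - 5*sin(x*z)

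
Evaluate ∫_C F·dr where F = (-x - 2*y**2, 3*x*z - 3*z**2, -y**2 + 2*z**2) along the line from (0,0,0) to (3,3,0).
-45/2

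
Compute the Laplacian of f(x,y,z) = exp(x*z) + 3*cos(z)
x**2*exp(x*z) + z**2*exp(x*z) - 3*cos(z)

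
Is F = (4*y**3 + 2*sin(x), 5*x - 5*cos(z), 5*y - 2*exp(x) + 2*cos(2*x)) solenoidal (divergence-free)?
No, ∇·F = 2*cos(x)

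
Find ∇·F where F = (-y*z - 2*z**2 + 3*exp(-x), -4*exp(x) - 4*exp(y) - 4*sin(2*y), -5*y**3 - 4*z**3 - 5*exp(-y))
-12*z**2 - 4*exp(y) - 8*cos(2*y) - 3*exp(-x)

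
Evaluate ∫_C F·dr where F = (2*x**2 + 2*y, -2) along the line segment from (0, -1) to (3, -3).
10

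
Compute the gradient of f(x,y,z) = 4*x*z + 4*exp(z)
(4*z, 0, 4*x + 4*exp(z))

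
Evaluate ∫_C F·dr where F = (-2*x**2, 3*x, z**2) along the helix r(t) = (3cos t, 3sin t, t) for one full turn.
pi*(8*pi**2 + 81)/3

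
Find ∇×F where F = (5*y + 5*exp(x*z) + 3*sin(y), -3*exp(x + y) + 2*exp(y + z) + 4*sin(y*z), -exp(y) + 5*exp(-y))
(-4*y*cos(y*z) - exp(y) - 2*exp(y + z) - 5*exp(-y), 5*x*exp(x*z), -3*exp(x + y) - 3*cos(y) - 5)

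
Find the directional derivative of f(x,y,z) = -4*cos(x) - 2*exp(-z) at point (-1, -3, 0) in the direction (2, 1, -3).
-sqrt(14)*(3 + 4*sin(1))/7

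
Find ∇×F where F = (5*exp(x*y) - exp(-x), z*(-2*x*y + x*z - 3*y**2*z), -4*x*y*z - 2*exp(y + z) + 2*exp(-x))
(2*x*y - 6*x*z + 6*y**2*z - 2*exp(y + z), 4*y*z + 2*exp(-x), -5*x*exp(x*y) - z*(2*y - z))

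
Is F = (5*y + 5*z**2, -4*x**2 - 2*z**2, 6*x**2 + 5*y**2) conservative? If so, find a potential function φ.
No, ∇×F = (10*y + 4*z, -12*x + 10*z, -8*x - 5) ≠ 0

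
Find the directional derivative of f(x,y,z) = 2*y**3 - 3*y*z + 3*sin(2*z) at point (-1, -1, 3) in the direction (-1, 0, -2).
-6*sqrt(5)*(1 + 2*cos(6))/5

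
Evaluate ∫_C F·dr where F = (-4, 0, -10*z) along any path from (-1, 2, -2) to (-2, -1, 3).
-21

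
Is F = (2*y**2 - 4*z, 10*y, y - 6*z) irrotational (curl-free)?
No, ∇×F = (1, -4, -4*y)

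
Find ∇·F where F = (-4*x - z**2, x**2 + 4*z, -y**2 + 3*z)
-1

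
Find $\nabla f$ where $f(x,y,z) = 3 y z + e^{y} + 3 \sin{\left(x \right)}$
(3*cos(x), 3*z + exp(y), 3*y)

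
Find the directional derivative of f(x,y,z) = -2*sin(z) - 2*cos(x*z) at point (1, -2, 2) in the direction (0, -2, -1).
2*sqrt(10)*cos(pi/4 + 2)/5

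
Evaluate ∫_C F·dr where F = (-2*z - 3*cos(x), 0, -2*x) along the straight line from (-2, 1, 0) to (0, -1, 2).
-3*sin(2)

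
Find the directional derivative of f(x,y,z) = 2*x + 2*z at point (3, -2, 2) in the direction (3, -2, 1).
4*sqrt(14)/7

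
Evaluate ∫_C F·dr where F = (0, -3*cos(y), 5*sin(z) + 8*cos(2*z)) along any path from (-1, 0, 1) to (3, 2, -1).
-11*sin(2)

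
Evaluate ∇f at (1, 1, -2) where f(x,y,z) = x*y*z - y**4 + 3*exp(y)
(-2, -6 + 3*E, 1)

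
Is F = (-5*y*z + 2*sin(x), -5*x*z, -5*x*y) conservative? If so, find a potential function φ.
Yes, F is conservative. φ = -5*x*y*z - 2*cos(x)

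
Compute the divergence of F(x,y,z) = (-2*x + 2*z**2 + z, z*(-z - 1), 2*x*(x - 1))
-2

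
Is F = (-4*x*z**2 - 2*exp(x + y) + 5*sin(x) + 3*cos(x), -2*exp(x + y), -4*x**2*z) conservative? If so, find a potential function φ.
Yes, F is conservative. φ = -2*x**2*z**2 - 2*exp(x + y) + 3*sin(x) - 5*cos(x)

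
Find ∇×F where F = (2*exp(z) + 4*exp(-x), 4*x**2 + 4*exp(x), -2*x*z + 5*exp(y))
(5*exp(y), 2*z + 2*exp(z), 8*x + 4*exp(x))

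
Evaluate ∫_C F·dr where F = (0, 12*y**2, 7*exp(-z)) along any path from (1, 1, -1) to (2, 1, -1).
0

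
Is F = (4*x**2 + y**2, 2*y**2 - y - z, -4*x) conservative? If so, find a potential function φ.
No, ∇×F = (1, 4, -2*y) ≠ 0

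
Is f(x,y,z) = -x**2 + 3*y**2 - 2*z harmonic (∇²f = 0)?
No, ∇²f = 4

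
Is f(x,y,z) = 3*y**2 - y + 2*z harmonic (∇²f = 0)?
No, ∇²f = 6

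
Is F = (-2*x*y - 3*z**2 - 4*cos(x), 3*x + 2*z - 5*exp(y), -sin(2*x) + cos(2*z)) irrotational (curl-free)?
No, ∇×F = (-2, -6*z + 2*cos(2*x), 2*x + 3)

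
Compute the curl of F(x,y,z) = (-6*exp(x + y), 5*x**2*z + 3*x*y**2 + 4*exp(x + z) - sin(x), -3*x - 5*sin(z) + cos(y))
(-5*x**2 - 4*exp(x + z) - sin(y), 3, 10*x*z + 3*y**2 + 6*exp(x + y) + 4*exp(x + z) - cos(x))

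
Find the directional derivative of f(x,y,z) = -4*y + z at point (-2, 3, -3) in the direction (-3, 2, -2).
-10*sqrt(17)/17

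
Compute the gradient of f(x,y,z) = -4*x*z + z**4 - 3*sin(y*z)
(-4*z, -3*z*cos(y*z), -4*x - 3*y*cos(y*z) + 4*z**3)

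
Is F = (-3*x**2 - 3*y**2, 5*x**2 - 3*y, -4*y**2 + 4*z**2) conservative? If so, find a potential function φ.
No, ∇×F = (-8*y, 0, 10*x + 6*y) ≠ 0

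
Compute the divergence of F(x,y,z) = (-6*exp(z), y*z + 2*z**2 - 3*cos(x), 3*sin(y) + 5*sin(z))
z + 5*cos(z)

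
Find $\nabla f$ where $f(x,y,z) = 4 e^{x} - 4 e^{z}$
(4*exp(x), 0, -4*exp(z))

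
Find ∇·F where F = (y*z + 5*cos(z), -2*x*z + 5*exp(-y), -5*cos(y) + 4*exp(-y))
-5*exp(-y)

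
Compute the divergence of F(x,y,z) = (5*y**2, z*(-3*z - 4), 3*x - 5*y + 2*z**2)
4*z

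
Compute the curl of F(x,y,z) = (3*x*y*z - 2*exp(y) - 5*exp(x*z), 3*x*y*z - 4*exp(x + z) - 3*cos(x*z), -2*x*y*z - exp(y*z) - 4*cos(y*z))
(-3*x*y - 2*x*z - 3*x*sin(x*z) - z*exp(y*z) + 4*z*sin(y*z) + 4*exp(x + z), 3*x*y - 5*x*exp(x*z) + 2*y*z, -3*x*z + 3*y*z + 3*z*sin(x*z) + 2*exp(y) - 4*exp(x + z))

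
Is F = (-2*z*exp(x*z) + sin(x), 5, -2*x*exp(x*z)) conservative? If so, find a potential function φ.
Yes, F is conservative. φ = 5*y - 2*exp(x*z) - cos(x)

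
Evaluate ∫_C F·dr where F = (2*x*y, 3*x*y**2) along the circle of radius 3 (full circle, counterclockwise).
243*pi/4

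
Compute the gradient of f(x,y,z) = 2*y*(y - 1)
(0, 4*y - 2, 0)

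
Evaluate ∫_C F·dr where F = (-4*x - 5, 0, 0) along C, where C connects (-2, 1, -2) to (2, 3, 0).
-20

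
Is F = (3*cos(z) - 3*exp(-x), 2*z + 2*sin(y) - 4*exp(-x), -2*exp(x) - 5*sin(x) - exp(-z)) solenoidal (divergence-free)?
No, ∇·F = 2*cos(y) + exp(-z) + 3*exp(-x)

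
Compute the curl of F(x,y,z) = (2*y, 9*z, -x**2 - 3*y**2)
(-6*y - 9, 2*x, -2)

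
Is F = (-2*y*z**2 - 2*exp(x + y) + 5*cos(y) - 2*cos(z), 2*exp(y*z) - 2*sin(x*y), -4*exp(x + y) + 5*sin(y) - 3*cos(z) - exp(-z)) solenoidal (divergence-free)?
No, ∇·F = -2*x*cos(x*y) + 2*z*exp(y*z) - 2*exp(x + y) + 3*sin(z) + exp(-z)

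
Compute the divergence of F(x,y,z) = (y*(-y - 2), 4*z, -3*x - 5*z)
-5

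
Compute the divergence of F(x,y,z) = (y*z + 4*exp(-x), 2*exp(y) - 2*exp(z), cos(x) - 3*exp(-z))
2*exp(y) + 3*exp(-z) - 4*exp(-x)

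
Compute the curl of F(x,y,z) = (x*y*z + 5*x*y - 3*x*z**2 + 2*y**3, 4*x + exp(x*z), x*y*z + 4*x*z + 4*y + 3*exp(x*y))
(x*z + 3*x*exp(x*y) - x*exp(x*z) + 4, x*y - 6*x*z - y*z - 3*y*exp(x*y) - 4*z, -x*z - 5*x - 6*y**2 + z*exp(x*z) + 4)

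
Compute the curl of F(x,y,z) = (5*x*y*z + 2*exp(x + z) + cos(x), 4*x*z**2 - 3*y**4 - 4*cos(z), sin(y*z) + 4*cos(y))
(-8*x*z + z*cos(y*z) - 4*sin(y) - 4*sin(z), 5*x*y + 2*exp(x + z), z*(-5*x + 4*z))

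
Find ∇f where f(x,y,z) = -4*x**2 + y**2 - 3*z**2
(-8*x, 2*y, -6*z)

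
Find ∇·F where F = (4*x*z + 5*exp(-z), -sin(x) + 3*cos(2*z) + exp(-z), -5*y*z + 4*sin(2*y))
-5*y + 4*z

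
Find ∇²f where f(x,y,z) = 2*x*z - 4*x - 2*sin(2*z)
8*sin(2*z)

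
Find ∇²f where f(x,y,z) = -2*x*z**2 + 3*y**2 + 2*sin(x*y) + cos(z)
-2*x**2*sin(x*y) - 4*x - 2*y**2*sin(x*y) - cos(z) + 6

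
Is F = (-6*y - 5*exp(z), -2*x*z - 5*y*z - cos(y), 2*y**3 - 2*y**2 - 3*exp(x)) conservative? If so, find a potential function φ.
No, ∇×F = (2*x + 6*y**2 + y, 3*exp(x) - 5*exp(z), 6 - 2*z) ≠ 0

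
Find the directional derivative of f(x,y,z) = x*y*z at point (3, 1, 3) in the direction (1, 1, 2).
3*sqrt(6)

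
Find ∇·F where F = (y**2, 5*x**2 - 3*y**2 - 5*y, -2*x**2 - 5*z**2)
-6*y - 10*z - 5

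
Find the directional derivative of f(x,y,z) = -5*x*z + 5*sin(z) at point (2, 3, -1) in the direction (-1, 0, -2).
sqrt(5)*(3 - 2*cos(1))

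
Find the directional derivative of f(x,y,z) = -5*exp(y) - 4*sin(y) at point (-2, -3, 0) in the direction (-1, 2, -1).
-sqrt(6)*(4*exp(3)*cos(3) + 5)*exp(-3)/3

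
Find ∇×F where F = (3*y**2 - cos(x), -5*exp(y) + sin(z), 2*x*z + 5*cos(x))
(-cos(z), -2*z + 5*sin(x), -6*y)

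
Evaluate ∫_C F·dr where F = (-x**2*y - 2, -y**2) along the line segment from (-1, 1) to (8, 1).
-189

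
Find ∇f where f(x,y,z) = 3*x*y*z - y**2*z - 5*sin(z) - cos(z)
(3*y*z, z*(3*x - 2*y), 3*x*y - y**2 + sin(z) - 5*cos(z))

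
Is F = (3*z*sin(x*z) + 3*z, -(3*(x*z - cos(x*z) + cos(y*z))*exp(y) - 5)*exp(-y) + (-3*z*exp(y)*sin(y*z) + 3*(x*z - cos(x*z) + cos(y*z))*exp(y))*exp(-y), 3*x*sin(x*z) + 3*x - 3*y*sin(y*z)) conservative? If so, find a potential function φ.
Yes, F is conservative. φ = (3*(x*z - cos(x*z) + cos(y*z))*exp(y) - 5)*exp(-y)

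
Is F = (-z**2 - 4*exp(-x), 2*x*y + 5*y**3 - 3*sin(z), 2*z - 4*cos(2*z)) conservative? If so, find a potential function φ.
No, ∇×F = (3*cos(z), -2*z, 2*y) ≠ 0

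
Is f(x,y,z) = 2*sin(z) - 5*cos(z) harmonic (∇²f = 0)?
No, ∇²f = -2*sin(z) + 5*cos(z)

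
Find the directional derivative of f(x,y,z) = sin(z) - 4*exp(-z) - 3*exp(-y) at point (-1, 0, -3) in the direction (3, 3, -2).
sqrt(22)*(-8*exp(3) - 2*cos(3) + 9)/22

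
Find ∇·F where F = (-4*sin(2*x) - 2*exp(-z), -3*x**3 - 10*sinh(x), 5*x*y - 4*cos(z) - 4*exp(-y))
4*sin(z) - 8*cos(2*x)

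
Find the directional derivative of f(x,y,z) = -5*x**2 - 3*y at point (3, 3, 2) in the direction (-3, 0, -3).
15*sqrt(2)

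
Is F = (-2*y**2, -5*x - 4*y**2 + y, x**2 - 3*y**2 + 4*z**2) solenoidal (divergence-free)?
No, ∇·F = -8*y + 8*z + 1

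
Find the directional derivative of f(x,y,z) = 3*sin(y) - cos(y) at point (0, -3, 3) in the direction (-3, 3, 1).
3*sqrt(19)*(3*cos(3) - sin(3))/19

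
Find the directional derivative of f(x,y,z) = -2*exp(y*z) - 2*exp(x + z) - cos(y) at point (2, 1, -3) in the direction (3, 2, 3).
sqrt(22)*(-6*exp(2) + 3 + exp(3)*sin(1))*exp(-3)/11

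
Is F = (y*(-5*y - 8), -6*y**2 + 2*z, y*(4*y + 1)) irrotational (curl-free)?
No, ∇×F = (8*y - 1, 0, 10*y + 8)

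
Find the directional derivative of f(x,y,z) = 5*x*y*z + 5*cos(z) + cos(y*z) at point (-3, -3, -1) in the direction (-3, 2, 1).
5*sqrt(14)*(sin(3) + sin(1) + 6)/14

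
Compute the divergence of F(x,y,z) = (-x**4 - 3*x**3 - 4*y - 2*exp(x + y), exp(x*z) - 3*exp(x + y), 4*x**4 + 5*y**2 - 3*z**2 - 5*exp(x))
-4*x**3 - 9*x**2 - 6*z - 5*exp(x + y)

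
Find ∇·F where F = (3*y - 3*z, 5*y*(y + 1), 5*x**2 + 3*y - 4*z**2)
10*y - 8*z + 5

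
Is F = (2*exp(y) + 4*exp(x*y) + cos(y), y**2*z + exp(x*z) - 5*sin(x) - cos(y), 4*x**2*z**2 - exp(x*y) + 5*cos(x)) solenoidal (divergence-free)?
No, ∇·F = 8*x**2*z + 2*y*z + 4*y*exp(x*y) + sin(y)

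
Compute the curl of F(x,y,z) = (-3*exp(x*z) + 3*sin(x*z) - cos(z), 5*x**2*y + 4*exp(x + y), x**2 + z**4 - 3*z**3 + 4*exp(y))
(4*exp(y), -3*x*exp(x*z) + 3*x*cos(x*z) - 2*x + sin(z), 10*x*y + 4*exp(x + y))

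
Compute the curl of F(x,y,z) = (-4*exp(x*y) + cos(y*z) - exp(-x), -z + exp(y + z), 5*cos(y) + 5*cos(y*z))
(-5*z*sin(y*z) - exp(y + z) - 5*sin(y) + 1, -y*sin(y*z), 4*x*exp(x*y) + z*sin(y*z))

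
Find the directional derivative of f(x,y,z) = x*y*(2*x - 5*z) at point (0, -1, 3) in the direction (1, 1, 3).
15*sqrt(11)/11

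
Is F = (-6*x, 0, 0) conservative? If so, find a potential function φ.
Yes, F is conservative. φ = -3*x**2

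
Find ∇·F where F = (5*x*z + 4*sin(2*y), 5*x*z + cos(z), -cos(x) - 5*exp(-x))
5*z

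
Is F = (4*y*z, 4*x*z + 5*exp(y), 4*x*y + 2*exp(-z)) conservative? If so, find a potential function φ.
Yes, F is conservative. φ = 4*x*y*z + 5*exp(y) - 2*exp(-z)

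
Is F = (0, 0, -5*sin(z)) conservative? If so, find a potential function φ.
Yes, F is conservative. φ = 5*cos(z)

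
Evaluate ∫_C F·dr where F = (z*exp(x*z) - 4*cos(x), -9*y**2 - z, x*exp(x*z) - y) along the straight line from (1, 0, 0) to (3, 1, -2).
-2 - 4*sin(3) + exp(-6) + 4*sin(1)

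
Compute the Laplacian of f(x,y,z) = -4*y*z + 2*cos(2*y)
-8*cos(2*y)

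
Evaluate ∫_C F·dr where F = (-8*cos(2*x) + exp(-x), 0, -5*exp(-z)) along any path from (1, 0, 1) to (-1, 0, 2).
-E - 4*exp(-1) + 5*exp(-2) + 8*sin(2)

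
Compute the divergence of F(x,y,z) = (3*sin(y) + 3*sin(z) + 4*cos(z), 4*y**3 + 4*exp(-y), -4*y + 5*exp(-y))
12*y**2 - 4*exp(-y)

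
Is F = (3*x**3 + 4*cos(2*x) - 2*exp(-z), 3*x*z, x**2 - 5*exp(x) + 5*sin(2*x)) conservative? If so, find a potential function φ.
No, ∇×F = (-3*x, -2*x + 5*exp(x) - 10*cos(2*x) + 2*exp(-z), 3*z) ≠ 0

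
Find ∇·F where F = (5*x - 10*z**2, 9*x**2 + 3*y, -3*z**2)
8 - 6*z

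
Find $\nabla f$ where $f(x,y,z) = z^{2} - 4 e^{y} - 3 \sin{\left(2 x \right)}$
(-6*cos(2*x), -4*exp(y), 2*z)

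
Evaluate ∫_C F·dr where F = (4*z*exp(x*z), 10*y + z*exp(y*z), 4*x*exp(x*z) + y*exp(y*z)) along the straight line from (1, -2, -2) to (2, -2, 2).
(-4*exp(2) + 1 + 3*exp(8))*exp(-4)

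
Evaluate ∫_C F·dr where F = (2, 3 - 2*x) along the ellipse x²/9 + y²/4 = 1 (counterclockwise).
-12*pi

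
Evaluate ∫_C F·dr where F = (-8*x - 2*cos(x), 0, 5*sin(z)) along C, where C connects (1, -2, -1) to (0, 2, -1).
2*sin(1) + 4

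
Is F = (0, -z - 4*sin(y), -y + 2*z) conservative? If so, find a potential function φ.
Yes, F is conservative. φ = -y*z + z**2 + 4*cos(y)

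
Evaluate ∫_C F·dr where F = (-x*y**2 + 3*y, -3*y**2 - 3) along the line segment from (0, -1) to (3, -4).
27/4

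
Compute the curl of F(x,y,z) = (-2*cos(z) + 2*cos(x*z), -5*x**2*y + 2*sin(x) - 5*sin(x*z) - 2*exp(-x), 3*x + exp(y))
(5*x*cos(x*z) + exp(y), -2*x*sin(x*z) + 2*sin(z) - 3, -10*x*y - 5*z*cos(x*z) + 2*cos(x) + 2*exp(-x))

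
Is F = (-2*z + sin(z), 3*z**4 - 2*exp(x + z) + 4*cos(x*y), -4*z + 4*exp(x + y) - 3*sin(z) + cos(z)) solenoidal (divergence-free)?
No, ∇·F = -4*x*sin(x*y) - sin(z) - 3*cos(z) - 4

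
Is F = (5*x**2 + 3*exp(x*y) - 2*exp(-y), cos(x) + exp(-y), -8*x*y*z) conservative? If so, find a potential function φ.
No, ∇×F = (-8*x*z, 8*y*z, -3*x*exp(x*y) - sin(x) - 2*exp(-y)) ≠ 0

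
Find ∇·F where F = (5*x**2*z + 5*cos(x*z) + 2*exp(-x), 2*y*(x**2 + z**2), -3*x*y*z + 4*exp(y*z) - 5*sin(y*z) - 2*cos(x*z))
2*x**2 - 3*x*y + 10*x*z + 2*x*sin(x*z) + 4*y*exp(y*z) - 5*y*cos(y*z) + 2*z**2 - 5*z*sin(x*z) - 2*exp(-x)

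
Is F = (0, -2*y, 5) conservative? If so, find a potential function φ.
Yes, F is conservative. φ = -y**2 + 5*z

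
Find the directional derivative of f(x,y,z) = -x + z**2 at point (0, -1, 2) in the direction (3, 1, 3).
9*sqrt(19)/19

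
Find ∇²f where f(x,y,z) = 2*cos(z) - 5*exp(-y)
-2*cos(z) - 5*exp(-y)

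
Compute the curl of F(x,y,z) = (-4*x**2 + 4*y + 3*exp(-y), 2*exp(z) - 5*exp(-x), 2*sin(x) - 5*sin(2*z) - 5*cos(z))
(-2*exp(z), -2*cos(x), -4 + 3*exp(-y) + 5*exp(-x))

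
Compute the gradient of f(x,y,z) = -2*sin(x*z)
(-2*z*cos(x*z), 0, -2*x*cos(x*z))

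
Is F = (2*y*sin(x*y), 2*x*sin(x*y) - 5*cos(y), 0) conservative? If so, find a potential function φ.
Yes, F is conservative. φ = -5*sin(y) - 2*cos(x*y)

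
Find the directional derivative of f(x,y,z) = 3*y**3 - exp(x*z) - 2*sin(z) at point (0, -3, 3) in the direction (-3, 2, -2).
sqrt(17)*(4*cos(3) + 171)/17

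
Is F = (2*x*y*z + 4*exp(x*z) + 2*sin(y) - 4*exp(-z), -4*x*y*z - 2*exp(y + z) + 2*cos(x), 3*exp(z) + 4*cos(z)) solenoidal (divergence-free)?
No, ∇·F = -4*x*z + 2*y*z + 4*z*exp(x*z) + 3*exp(z) - 2*exp(y + z) - 4*sin(z)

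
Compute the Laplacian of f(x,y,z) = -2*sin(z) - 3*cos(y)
2*sin(z) + 3*cos(y)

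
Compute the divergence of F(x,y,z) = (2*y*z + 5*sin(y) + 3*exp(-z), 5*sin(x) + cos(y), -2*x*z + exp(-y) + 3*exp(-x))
-2*x - sin(y)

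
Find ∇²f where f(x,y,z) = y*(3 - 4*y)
-8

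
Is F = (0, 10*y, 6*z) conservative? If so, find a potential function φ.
Yes, F is conservative. φ = 5*y**2 + 3*z**2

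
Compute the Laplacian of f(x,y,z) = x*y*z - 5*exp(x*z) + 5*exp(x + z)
-5*x**2*exp(x*z) - 5*z**2*exp(x*z) + 10*exp(x + z)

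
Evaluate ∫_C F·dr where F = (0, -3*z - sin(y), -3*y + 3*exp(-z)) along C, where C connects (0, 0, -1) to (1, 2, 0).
-4 + cos(2) + 3*E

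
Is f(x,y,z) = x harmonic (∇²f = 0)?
Yes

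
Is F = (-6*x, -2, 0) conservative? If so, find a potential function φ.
Yes, F is conservative. φ = -3*x**2 - 2*y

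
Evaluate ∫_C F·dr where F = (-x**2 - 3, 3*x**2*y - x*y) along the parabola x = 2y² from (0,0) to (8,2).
-224/3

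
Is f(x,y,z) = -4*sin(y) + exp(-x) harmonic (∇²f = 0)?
No, ∇²f = 4*sin(y) + exp(-x)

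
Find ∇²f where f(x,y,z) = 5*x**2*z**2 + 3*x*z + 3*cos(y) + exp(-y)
10*x**2 + 10*z**2 - 3*cos(y) + exp(-y)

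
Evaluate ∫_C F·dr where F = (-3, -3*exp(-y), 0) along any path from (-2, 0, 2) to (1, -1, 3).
-12 + 3*E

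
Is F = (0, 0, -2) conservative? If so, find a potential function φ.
Yes, F is conservative. φ = -2*z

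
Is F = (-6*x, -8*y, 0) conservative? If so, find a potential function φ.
Yes, F is conservative. φ = -3*x**2 - 4*y**2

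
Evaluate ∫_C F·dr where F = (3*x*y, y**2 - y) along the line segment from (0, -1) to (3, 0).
-11/3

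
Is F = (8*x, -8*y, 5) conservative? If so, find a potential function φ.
Yes, F is conservative. φ = 4*x**2 - 4*y**2 + 5*z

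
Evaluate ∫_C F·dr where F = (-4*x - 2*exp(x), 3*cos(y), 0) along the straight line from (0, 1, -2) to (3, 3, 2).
-2*exp(3) - 16 - 3*sin(1) + 3*sin(3)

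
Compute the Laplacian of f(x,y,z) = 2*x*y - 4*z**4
-48*z**2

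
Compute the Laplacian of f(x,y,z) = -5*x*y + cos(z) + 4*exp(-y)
-cos(z) + 4*exp(-y)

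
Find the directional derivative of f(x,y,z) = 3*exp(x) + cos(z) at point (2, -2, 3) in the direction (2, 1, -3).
3*sqrt(14)*(sin(3) + 2*exp(2))/14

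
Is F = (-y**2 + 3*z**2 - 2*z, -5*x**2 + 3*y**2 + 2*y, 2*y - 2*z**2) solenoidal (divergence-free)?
No, ∇·F = 6*y - 4*z + 2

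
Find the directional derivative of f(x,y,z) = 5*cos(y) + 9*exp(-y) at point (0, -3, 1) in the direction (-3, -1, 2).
sqrt(14)*(-5*sin(3) + 9*exp(3))/14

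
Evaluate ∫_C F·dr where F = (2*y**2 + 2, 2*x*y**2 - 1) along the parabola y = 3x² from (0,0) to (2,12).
72872/35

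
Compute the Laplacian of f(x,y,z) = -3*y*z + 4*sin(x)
-4*sin(x)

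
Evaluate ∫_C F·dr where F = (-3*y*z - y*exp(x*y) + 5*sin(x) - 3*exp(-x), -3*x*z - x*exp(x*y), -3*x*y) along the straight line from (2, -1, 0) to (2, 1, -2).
12 - 2*sinh(2)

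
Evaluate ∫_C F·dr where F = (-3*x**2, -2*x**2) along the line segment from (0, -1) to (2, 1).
-40/3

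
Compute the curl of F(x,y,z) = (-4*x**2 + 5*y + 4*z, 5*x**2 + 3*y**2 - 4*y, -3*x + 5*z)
(0, 7, 10*x - 5)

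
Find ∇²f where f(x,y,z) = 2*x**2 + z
4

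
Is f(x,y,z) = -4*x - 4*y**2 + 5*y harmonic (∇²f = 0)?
No, ∇²f = -8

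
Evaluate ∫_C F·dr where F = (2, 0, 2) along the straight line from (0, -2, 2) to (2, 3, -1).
-2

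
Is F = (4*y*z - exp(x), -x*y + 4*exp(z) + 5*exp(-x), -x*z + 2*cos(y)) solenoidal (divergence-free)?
No, ∇·F = -2*x - exp(x)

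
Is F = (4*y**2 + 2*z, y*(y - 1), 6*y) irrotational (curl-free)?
No, ∇×F = (6, 2, -8*y)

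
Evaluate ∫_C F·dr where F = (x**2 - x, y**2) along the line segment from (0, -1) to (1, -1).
-1/6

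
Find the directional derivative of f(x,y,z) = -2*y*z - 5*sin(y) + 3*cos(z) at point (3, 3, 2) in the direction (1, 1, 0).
-sqrt(2)*(5*cos(3) + 4)/2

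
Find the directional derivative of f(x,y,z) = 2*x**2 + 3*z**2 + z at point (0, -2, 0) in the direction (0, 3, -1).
-sqrt(10)/10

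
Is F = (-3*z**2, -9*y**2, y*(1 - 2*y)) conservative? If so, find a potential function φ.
No, ∇×F = (1 - 4*y, -6*z, 0) ≠ 0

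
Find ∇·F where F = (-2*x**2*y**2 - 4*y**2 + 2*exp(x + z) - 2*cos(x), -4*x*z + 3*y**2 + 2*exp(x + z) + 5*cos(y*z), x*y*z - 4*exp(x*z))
-4*x*y**2 + x*y - 4*x*exp(x*z) + 6*y - 5*z*sin(y*z) + 2*exp(x + z) + 2*sin(x)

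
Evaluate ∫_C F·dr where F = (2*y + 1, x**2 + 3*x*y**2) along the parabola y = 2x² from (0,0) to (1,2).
214/21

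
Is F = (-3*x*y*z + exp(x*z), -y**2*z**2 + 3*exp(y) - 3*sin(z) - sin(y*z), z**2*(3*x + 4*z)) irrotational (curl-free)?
No, ∇×F = (2*y**2*z + y*cos(y*z) + 3*cos(z), -3*x*y + x*exp(x*z) - 3*z**2, 3*x*z)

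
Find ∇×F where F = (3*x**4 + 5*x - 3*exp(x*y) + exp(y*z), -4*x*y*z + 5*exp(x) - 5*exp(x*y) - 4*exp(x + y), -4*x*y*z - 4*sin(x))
(4*x*(y - z), 4*y*z + y*exp(y*z) + 4*cos(x), 3*x*exp(x*y) - 4*y*z - 5*y*exp(x*y) - z*exp(y*z) + 5*exp(x) - 4*exp(x + y))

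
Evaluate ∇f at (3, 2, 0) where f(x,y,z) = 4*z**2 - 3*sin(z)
(0, 0, -3)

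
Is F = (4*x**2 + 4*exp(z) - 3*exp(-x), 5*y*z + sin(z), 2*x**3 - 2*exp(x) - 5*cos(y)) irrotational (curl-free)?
No, ∇×F = (-5*y + 5*sin(y) - cos(z), -6*x**2 + 2*exp(x) + 4*exp(z), 0)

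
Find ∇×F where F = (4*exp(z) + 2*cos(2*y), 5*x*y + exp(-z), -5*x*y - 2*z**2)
(-5*x + exp(-z), 5*y + 4*exp(z), 5*y + 4*sin(2*y))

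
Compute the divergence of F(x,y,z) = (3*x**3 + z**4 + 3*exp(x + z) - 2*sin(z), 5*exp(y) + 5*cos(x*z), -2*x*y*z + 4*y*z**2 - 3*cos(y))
9*x**2 - 2*x*y + 8*y*z + 5*exp(y) + 3*exp(x + z)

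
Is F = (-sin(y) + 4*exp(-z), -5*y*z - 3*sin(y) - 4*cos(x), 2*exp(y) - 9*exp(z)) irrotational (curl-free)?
No, ∇×F = (5*y + 2*exp(y), -4*exp(-z), 4*sin(x) + cos(y))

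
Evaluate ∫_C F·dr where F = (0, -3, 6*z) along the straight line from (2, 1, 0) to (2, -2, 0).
9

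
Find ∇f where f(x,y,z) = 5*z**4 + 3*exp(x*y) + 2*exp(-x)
(3*y*exp(x*y) - 2*exp(-x), 3*x*exp(x*y), 20*z**3)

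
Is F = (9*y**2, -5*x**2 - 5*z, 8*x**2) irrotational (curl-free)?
No, ∇×F = (5, -16*x, -10*x - 18*y)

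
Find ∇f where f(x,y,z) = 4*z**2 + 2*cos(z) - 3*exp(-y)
(0, 3*exp(-y), 8*z - 2*sin(z))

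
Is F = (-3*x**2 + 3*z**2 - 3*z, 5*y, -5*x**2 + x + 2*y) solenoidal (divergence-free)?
No, ∇·F = 5 - 6*x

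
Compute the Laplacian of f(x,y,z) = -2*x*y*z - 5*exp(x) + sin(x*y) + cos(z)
-x**2*sin(x*y) - y**2*sin(x*y) - 5*exp(x) - cos(z)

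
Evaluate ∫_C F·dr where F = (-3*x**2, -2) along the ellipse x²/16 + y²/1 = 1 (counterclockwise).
0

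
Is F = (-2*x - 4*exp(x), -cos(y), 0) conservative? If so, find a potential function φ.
Yes, F is conservative. φ = -x**2 - 4*exp(x) - sin(y)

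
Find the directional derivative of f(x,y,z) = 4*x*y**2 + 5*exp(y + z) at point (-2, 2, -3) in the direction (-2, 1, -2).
-64/3 - 5*exp(-1)/3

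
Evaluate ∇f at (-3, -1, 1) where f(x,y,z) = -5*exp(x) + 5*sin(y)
(-5*exp(-3), 5*cos(1), 0)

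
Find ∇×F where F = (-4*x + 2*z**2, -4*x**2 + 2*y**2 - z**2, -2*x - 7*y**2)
(-14*y + 2*z, 4*z + 2, -8*x)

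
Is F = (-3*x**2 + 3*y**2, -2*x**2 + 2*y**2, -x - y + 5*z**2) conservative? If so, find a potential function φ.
No, ∇×F = (-1, 1, -4*x - 6*y) ≠ 0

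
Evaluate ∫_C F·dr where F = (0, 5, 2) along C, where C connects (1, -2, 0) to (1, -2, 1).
2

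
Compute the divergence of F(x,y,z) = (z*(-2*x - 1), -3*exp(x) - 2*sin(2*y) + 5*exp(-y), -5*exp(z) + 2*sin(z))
-2*z - 5*exp(z) - 4*cos(2*y) + 2*cos(z) - 5*exp(-y)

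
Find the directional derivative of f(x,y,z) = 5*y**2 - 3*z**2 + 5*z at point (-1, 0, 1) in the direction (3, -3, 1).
-sqrt(19)/19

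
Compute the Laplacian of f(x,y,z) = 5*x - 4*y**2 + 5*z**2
2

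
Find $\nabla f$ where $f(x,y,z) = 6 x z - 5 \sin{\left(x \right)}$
(6*z - 5*cos(x), 0, 6*x)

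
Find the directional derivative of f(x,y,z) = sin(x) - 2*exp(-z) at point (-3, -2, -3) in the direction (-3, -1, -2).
-sqrt(14)*(3*cos(3) + 4*exp(3))/14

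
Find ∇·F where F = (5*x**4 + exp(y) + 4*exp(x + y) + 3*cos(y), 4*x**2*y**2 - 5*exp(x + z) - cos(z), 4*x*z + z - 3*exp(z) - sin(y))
20*x**3 + 8*x**2*y + 4*x - 3*exp(z) + 4*exp(x + y) + 1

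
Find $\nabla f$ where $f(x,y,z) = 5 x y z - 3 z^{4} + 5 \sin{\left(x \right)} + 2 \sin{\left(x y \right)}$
(5*y*z + 2*y*cos(x*y) + 5*cos(x), x*(5*z + 2*cos(x*y)), 5*x*y - 12*z**3)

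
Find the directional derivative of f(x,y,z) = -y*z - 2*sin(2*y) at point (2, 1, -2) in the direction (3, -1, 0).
sqrt(10)*(-1 + 2*cos(2))/5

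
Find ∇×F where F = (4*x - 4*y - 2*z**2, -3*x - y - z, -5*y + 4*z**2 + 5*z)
(-4, -4*z, 1)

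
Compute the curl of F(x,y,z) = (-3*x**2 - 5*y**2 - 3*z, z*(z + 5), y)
(-2*z - 4, -3, 10*y)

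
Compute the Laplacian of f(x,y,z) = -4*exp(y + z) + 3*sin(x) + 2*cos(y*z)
-2*y**2*cos(y*z) - 2*z**2*cos(y*z) - 8*exp(y + z) - 3*sin(x)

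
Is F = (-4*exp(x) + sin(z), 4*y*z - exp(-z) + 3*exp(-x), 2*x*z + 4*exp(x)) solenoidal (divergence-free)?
No, ∇·F = 2*x + 4*z - 4*exp(x)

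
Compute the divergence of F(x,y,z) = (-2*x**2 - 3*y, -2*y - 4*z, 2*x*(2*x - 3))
-4*x - 2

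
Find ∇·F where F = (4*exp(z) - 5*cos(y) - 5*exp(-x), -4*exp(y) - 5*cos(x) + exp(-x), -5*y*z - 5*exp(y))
-5*y - 4*exp(y) + 5*exp(-x)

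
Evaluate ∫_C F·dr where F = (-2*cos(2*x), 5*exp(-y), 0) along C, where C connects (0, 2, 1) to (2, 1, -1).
-5*exp(-1) + 5*exp(-2) - sin(4)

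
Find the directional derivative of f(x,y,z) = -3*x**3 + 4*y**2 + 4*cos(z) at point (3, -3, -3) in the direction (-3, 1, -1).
sqrt(11)*(219 - 4*sin(3))/11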